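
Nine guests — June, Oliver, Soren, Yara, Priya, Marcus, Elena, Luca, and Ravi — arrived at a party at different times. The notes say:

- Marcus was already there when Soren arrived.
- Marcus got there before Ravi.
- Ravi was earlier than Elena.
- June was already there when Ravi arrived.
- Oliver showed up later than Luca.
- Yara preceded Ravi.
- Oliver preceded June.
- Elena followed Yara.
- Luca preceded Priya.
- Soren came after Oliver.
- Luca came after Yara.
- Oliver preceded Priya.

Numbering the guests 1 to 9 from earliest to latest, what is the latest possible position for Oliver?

Oliver must come before Elena, June, Priya, Ravi, and Soren — 5 guests forced after them.
Everything else can be placed before Oliver in some valid order, so Oliver can sit as late as position 9 − 5 = 4.

4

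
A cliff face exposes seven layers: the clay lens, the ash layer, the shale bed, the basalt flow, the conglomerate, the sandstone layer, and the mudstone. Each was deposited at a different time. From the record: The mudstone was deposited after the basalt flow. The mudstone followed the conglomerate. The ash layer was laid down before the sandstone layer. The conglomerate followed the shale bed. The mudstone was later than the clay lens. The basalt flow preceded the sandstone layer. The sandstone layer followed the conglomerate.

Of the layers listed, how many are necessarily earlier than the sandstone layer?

4

Directly stated before the sandstone layer: the ash layer, the basalt flow, and the conglomerate.
The shale bed reaches the sandstone layer via the shale bed → the conglomerate → the sandstone layer.
That's the ash layer, the basalt flow, the conglomerate, and the shale bed — 4 in all.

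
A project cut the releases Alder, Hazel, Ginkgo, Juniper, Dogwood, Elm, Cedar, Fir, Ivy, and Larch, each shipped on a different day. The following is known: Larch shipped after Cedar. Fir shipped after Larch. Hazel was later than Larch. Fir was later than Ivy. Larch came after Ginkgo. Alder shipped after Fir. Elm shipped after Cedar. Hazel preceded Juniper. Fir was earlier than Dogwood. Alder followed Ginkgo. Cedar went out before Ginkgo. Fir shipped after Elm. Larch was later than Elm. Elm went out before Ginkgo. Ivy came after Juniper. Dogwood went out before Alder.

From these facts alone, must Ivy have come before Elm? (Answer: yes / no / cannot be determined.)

Tracing the constraints gives Elm → Larch → Hazel → Juniper → Ivy, so Elm must come before Ivy.
That means Ivy cannot be before Elm.

no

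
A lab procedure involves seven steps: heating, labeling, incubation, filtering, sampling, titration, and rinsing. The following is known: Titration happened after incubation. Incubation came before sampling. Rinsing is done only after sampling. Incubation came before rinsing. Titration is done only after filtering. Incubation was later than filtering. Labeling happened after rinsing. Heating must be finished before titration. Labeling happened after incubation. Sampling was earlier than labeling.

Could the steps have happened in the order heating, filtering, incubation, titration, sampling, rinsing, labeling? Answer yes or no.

Check each stated constraint against the proposed order — e.g. incubation is ahead of rinsing; incubation is ahead of labeling. Every pair is in the required order; nothing is violated.

yes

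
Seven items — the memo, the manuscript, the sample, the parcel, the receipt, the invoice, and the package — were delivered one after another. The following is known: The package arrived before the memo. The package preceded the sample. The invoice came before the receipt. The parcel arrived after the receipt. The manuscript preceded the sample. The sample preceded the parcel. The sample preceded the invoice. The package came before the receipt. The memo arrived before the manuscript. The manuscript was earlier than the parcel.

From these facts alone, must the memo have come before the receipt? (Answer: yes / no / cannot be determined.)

yes

Chain the constraints: the memo → the manuscript → the sample → the invoice → the receipt. Each link is directly stated, so the memo comes before the receipt.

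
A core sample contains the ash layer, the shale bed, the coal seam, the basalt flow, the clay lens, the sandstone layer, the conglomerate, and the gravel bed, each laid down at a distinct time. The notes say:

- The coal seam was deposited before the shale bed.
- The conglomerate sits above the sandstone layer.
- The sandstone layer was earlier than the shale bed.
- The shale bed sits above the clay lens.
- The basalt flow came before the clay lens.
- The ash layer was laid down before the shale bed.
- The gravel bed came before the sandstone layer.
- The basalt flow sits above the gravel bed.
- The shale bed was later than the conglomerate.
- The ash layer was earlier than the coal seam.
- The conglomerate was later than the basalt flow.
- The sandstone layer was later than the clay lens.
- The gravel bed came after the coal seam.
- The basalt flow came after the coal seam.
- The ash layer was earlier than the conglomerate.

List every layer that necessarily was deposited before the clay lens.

the ash layer, the basalt flow, the coal seam, the gravel bed

Directly stated before the clay lens: the basalt flow.
The ash layer reaches the clay lens via the ash layer → the coal seam → the basalt flow → the clay lens.
The coal seam reaches the clay lens via the coal seam → the basalt flow → the clay lens.
The gravel bed reaches the clay lens via the gravel bed → the basalt flow → the clay lens.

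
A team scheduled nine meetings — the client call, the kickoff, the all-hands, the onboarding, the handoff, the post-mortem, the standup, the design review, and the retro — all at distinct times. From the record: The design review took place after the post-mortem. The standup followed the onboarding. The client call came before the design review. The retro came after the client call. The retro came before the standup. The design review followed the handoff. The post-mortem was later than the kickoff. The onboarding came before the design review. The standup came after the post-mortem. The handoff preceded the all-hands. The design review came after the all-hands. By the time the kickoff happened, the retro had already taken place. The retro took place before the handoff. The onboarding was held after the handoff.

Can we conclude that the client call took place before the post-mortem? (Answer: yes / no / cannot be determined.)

Chain the constraints: the client call → the retro → the kickoff → the post-mortem. Each link is directly stated, so the client call comes before the post-mortem.

yes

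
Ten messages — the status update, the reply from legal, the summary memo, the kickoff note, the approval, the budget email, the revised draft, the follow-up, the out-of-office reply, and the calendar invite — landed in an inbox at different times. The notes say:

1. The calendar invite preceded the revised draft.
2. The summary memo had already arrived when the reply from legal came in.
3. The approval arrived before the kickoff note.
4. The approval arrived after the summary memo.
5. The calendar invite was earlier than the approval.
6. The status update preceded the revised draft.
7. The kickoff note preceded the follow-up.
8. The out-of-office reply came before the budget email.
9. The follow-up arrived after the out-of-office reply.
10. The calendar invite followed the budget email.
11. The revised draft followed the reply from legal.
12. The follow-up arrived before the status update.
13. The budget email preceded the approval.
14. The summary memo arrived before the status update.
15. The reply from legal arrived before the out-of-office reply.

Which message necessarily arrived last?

the revised draft

Every other message has a chain of constraints placing it before the revised draft, so the revised draft is last.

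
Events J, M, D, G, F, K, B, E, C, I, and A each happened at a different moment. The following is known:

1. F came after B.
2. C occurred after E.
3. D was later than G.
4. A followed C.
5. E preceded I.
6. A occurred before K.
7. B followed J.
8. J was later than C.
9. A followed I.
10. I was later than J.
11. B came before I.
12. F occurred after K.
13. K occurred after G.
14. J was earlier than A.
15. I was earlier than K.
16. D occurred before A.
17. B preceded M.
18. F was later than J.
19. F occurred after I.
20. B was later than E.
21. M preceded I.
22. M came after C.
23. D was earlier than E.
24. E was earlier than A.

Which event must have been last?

F

Every other event has a chain of constraints placing it before F, so F is last.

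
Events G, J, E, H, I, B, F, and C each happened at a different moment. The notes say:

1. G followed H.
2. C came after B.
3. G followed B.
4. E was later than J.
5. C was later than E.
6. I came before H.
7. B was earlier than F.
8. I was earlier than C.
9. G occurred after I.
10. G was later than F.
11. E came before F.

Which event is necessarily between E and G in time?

Tracing the constraints gives E → F → G, so F sits after E and before G.
No other event is forced both after E and before G.

F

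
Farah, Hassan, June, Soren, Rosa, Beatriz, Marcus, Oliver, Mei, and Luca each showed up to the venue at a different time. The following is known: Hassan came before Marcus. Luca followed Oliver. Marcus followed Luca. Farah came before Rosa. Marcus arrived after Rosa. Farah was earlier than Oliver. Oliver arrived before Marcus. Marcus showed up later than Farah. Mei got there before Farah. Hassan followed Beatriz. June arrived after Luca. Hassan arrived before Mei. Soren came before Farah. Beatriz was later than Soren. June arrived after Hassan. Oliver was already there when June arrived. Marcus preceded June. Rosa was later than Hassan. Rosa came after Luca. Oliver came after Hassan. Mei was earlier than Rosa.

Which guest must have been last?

June

Every other guest has a chain of constraints placing them before June, so June is last.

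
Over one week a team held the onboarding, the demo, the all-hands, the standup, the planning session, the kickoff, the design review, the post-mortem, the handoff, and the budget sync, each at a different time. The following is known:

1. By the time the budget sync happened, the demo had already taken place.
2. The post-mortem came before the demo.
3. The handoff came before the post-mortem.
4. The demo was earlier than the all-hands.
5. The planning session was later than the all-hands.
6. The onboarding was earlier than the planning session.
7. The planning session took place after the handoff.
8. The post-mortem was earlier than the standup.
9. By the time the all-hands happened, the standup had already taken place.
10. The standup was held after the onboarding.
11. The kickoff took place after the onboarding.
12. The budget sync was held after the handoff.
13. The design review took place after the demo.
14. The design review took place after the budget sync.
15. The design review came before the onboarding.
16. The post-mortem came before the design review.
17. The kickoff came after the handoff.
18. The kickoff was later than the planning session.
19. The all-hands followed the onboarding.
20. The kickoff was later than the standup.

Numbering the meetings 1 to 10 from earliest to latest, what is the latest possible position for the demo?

The demo must come before the all-hands, the budget sync, the design review, the kickoff, the onboarding, the planning session, and the standup — 7 meetings forced after it.
Everything else can be placed before the demo in some valid order, so the demo can sit as late as position 10 − 7 = 3.

3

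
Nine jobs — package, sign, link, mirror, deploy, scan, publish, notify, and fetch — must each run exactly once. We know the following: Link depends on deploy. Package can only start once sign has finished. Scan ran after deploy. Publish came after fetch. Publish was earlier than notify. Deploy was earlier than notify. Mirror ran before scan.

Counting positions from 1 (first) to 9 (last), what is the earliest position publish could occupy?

Fetch must come before publish — 1 forced predecessor.
Nothing else is forced ahead of publish, so its earliest slot is position 1 + 1 = 2.

2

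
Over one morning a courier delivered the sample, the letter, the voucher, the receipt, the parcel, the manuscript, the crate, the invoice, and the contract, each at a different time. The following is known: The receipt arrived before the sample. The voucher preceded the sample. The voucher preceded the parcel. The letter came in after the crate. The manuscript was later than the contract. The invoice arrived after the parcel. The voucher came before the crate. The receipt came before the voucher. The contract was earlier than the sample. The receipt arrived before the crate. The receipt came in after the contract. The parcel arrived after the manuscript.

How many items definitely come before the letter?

4

Directly stated before the letter: the crate.
The contract reaches the letter via the contract → the receipt → the crate → the letter.
The receipt reaches the letter via the receipt → the crate → the letter.
The voucher reaches the letter via the voucher → the crate → the letter.
No chain forces the parcel (or any of the others) ahead of the letter.
That's the contract, the crate, the receipt, and the voucher — 4 in all.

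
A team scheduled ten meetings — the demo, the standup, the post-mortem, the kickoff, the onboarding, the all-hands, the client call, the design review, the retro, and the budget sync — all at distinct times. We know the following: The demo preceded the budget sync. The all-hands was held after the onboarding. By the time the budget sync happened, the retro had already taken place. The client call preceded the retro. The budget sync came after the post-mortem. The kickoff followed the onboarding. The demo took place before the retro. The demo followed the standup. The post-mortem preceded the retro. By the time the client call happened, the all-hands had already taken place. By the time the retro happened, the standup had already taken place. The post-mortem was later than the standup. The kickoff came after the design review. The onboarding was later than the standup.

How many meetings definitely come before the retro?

6

Directly stated before the retro: the client call, the demo, the post-mortem, and the standup.
The all-hands reaches the retro via the all-hands → the client call → the retro.
The onboarding reaches the retro via the onboarding → the all-hands → the client call → the retro.
No chain forces the kickoff (or any of the others) ahead of the retro.
That's the all-hands, the client call, the demo, the onboarding, the post-mortem, and the standup — 6 in all.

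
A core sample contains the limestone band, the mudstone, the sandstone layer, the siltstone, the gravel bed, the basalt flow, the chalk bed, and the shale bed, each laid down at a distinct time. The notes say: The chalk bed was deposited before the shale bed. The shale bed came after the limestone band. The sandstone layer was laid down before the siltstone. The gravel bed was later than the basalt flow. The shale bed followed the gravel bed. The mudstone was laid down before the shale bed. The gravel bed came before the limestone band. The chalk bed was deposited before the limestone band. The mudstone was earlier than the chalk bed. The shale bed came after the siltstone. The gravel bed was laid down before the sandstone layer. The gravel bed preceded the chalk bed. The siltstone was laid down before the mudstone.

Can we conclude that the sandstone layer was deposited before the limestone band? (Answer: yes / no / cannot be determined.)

Chain the constraints: the sandstone layer → the siltstone → the mudstone → the chalk bed → the limestone band. Each link is directly stated, so the sandstone layer comes before the limestone band.

yes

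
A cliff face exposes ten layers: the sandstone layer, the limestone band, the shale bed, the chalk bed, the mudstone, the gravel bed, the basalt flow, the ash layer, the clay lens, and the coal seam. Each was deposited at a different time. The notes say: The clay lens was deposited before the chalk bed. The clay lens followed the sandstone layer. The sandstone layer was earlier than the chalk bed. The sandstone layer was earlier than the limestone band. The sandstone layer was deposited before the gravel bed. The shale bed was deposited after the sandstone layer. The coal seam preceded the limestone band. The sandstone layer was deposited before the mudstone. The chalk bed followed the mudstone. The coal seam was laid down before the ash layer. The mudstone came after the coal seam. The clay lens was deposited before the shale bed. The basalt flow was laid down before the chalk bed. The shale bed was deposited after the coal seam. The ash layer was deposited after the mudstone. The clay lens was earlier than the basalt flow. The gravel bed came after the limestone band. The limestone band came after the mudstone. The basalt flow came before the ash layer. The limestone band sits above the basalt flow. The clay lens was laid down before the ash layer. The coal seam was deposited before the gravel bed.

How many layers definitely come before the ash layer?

Directly stated before the ash layer: the basalt flow, the clay lens, the coal seam, and the mudstone.
The sandstone layer reaches the ash layer via the sandstone layer → the mudstone → the ash layer.
No chain forces the limestone band (or any of the others) ahead of the ash layer.
That's the basalt flow, the clay lens, the coal seam, the mudstone, and the sandstone layer — 5 in all.

5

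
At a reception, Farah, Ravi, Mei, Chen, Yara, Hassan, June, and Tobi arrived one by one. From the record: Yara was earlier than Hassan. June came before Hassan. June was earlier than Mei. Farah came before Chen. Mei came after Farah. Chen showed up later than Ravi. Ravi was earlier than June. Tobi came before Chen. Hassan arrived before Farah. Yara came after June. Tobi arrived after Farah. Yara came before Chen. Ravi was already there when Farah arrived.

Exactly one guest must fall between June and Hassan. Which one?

Tracing the constraints gives June → Yara → Hassan, so Yara sits after June and before Hassan.
No other guest is forced both after June and before Hassan.

Yara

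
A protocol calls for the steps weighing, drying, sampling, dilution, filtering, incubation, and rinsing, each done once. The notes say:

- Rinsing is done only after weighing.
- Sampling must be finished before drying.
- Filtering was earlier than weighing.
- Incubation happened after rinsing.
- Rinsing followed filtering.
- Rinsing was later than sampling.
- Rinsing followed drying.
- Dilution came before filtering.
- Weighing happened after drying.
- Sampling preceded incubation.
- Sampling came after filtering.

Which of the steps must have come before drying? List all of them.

dilution, filtering, sampling

Directly stated before drying: sampling.
Dilution reaches drying via dilution → filtering → sampling → drying.
Filtering reaches drying via filtering → sampling → drying.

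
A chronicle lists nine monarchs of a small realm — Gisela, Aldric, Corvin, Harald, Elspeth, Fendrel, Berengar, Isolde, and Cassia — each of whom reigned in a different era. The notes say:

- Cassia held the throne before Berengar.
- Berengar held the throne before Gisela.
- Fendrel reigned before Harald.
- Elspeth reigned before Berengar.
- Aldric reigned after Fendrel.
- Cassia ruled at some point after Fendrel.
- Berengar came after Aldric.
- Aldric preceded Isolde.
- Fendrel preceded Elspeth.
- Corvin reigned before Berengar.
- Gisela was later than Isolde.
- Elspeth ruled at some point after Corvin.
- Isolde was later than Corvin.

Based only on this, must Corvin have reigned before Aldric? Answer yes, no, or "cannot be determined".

No chain of stated constraints runs from Corvin to Aldric, and none runs from Aldric to Corvin either.
So the relative order of Corvin and Aldric is not fixed by the given facts.

cannot be determined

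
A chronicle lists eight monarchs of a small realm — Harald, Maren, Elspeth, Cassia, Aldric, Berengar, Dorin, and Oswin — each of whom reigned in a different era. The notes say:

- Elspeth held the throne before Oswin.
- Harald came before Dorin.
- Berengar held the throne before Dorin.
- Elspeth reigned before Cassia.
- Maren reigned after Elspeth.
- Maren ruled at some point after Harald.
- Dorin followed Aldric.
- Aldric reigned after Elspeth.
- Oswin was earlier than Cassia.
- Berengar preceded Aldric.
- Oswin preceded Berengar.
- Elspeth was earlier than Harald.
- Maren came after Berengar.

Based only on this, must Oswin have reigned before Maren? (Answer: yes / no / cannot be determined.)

yes

Chain the constraints: Oswin → Berengar → Maren. Each link is directly stated, so Oswin comes before Maren.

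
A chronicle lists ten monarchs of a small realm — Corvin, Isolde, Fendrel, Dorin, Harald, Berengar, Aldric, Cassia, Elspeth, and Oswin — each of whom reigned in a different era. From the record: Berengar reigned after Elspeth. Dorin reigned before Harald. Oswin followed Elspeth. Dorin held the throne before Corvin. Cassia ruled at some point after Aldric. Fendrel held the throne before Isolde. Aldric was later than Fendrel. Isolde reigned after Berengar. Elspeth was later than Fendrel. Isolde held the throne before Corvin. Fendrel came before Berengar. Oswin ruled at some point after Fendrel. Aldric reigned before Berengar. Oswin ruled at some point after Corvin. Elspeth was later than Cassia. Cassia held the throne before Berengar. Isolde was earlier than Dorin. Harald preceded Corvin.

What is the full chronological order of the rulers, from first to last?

The constraints fix every adjacent pair, so only one ordering works:
Fendrel → Aldric → Cassia → Elspeth → Berengar → Isolde → Dorin → Harald → Corvin → Oswin.

Fendrel, Aldric, Cassia, Elspeth, Berengar, Isolde, Dorin, Harald, Corvin, Oswin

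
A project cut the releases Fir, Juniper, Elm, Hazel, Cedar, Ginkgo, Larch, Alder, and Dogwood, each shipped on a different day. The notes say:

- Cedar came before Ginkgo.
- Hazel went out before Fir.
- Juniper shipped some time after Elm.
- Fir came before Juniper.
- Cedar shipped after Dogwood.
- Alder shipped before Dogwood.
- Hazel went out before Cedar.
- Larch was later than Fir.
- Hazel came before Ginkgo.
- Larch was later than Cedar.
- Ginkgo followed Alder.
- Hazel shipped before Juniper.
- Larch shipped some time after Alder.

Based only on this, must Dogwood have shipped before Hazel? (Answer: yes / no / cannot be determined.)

cannot be determined

No chain of stated constraints runs from Dogwood to Hazel, and none runs from Hazel to Dogwood either.
So the relative order of Dogwood and Hazel is not fixed by the given facts.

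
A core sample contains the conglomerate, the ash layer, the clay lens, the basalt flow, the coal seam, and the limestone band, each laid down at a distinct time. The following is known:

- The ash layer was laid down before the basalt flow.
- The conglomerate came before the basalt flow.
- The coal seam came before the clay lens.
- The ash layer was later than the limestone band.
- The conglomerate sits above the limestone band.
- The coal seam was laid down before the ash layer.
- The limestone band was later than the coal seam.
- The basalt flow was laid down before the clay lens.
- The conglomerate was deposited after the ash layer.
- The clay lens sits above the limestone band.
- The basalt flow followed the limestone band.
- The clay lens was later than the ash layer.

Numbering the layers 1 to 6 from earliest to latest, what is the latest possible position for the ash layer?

The ash layer must come before the basalt flow, the clay lens, and the conglomerate — 3 layers forced after it.
Everything else can be placed before the ash layer in some valid order, so the ash layer can sit as late as position 6 − 3 = 3.

3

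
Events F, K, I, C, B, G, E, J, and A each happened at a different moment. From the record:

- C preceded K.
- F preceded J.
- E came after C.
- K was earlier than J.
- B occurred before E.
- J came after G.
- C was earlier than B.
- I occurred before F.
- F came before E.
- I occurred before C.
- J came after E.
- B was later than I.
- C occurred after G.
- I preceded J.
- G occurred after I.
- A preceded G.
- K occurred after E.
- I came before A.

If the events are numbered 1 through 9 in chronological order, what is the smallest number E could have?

7

A, B, C, F, G, and I must all come before E — 6 forced predecessors.
Nothing else is forced ahead of E, so its earliest slot is position 6 + 1 = 7.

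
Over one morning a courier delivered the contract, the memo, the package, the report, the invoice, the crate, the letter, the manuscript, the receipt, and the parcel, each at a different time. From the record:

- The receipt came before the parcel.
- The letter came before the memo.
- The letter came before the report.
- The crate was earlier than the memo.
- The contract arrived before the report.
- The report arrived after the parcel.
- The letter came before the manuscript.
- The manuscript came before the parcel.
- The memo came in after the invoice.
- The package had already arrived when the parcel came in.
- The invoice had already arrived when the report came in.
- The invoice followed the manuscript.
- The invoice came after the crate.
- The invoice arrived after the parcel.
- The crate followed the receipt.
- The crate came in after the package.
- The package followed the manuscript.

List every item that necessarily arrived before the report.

Directly stated before the report: the contract, the invoice, the letter, and the parcel.
The crate reaches the report via the crate → the invoice → the report.
The manuscript reaches the report via the manuscript → the invoice → the report.
The package reaches the report via the package → the parcel → the report.
Likewise the receipt reaches the report by chaining the stated constraints.
No chain forces the memo ahead of the report.

the contract, the crate, the invoice, the letter, the manuscript, the package, the parcel, the receipt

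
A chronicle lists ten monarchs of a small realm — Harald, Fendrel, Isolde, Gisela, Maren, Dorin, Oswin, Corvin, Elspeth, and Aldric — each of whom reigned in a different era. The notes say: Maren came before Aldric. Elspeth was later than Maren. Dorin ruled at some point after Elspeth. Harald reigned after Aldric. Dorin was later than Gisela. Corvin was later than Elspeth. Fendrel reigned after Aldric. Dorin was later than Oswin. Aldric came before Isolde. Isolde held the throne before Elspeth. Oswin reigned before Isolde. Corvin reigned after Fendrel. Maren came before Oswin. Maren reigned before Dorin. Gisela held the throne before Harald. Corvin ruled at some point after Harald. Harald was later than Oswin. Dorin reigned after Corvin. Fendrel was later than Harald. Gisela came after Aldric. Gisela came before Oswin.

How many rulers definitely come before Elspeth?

5

Directly stated before Elspeth: Isolde and Maren.
Aldric reaches Elspeth via Aldric → Isolde → Elspeth.
Gisela reaches Elspeth via Gisela → Oswin → Isolde → Elspeth.
Oswin reaches Elspeth via Oswin → Isolde → Elspeth.
No chain forces Corvin (or any of the others) ahead of Elspeth.
That's Aldric, Gisela, Isolde, Maren, and Oswin — 5 in all.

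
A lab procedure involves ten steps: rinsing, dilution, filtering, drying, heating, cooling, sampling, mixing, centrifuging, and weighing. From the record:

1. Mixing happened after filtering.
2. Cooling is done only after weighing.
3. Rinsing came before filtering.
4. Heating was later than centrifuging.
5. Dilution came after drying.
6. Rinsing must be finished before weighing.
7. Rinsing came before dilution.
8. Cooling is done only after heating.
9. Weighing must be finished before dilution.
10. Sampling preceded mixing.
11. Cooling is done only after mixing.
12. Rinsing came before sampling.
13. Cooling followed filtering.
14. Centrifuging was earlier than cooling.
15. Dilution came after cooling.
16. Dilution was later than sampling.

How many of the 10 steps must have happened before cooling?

7

Directly stated before cooling: centrifuging, filtering, heating, mixing, and weighing.
Rinsing reaches cooling via rinsing → filtering → cooling.
Sampling reaches cooling via sampling → mixing → cooling.
That's centrifuging, filtering, heating, mixing, rinsing, sampling, and weighing — 7 in all.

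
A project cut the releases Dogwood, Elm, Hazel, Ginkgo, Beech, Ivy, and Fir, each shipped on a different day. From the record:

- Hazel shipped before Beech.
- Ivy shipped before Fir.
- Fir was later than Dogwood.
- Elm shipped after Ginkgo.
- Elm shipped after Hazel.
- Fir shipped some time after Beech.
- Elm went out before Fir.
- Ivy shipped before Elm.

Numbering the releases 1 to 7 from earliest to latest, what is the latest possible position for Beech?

Beech must come before Fir — 1 release forced after it.
Everything else can be placed before Beech in some valid order, so Beech can sit as late as position 7 − 1 = 6.

6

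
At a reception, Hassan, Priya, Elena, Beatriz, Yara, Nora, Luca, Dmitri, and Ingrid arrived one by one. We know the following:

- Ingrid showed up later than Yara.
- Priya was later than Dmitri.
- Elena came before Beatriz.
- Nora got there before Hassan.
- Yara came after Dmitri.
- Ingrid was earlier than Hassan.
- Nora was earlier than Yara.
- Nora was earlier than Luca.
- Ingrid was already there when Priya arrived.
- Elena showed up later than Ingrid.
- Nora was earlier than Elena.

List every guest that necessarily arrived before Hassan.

Dmitri, Ingrid, Nora, Yara

Directly stated before Hassan: Ingrid and Nora.
Dmitri reaches Hassan via Dmitri → Yara → Ingrid → Hassan.
Yara reaches Hassan via Yara → Ingrid → Hassan.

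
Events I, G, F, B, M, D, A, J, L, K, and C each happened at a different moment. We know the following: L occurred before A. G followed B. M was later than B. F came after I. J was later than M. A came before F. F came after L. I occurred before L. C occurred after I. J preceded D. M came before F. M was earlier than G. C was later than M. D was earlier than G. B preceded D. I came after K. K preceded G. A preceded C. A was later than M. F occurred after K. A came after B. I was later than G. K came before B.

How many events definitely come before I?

6

Directly stated before I: G and K.
B reaches I via B → G → I.
D reaches I via D → G → I.
J reaches I via J → D → G → I.
Likewise M reaches I by chaining the stated constraints.
No chain forces C (or any of the others) ahead of I.
That's B, D, G, J, K, and M — 6 in all.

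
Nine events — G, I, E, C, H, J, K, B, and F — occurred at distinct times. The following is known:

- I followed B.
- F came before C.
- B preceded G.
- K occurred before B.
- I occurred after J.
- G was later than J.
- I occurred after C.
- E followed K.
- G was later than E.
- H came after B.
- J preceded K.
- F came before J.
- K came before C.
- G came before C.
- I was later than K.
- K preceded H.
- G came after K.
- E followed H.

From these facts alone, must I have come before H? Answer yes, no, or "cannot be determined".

Tracing the constraints gives H → E → G → C → I, so H must come before I.
That means I cannot be before H.

no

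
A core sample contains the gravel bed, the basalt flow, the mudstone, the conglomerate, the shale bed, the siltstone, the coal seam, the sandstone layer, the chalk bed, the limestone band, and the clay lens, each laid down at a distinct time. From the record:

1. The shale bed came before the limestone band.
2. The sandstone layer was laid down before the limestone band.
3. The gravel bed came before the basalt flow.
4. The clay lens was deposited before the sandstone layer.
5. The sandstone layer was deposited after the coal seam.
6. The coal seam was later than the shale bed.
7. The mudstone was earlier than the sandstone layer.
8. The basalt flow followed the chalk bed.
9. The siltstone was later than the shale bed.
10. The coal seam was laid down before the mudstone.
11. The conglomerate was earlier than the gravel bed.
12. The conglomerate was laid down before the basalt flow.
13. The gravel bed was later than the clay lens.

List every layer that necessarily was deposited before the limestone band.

Directly stated before the limestone band: the sandstone layer and the shale bed.
The clay lens reaches the limestone band via the clay lens → the sandstone layer → the limestone band.
The coal seam reaches the limestone band via the coal seam → the sandstone layer → the limestone band.
The mudstone reaches the limestone band via the mudstone → the sandstone layer → the limestone band.
No chain forces the basalt flow (or any of the others) ahead of the limestone band.

the clay lens, the coal seam, the mudstone, the sandstone layer, the shale bed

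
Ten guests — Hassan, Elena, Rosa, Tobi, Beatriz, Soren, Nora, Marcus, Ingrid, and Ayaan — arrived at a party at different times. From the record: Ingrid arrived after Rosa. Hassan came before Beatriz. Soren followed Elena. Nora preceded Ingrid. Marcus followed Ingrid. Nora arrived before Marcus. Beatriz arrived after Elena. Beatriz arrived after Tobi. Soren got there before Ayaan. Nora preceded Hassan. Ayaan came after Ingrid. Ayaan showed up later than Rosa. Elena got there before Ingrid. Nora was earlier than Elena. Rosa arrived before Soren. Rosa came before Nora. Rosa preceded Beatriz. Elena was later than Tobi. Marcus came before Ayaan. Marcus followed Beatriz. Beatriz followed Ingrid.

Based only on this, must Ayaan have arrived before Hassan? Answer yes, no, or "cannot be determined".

Tracing the constraints gives Hassan → Beatriz → Marcus → Ayaan, so Hassan must come before Ayaan.
That means Ayaan cannot be before Hassan.

no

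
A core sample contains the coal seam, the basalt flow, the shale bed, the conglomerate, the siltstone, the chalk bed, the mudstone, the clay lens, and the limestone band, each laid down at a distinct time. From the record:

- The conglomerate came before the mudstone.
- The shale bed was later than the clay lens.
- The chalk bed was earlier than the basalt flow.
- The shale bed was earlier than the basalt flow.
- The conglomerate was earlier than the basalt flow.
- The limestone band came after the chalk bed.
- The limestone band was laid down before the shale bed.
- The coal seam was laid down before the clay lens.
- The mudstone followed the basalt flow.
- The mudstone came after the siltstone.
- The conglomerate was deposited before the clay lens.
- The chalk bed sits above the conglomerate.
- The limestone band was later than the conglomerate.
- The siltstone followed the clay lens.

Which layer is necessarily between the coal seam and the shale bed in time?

the clay lens

Tracing the constraints gives the coal seam → the clay lens → the shale bed, so the clay lens sits after the coal seam and before the shale bed.
No other layer is forced both after the coal seam and before the shale bed.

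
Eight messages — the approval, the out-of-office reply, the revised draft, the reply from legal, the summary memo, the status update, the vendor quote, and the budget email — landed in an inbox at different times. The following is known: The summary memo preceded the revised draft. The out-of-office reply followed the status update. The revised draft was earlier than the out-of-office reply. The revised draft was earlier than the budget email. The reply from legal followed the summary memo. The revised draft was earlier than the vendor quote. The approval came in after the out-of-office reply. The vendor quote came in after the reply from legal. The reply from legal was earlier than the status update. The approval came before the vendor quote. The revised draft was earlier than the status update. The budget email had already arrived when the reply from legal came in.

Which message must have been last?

Every other message has a chain of constraints placing it before the vendor quote, so the vendor quote is last.

the vendor quote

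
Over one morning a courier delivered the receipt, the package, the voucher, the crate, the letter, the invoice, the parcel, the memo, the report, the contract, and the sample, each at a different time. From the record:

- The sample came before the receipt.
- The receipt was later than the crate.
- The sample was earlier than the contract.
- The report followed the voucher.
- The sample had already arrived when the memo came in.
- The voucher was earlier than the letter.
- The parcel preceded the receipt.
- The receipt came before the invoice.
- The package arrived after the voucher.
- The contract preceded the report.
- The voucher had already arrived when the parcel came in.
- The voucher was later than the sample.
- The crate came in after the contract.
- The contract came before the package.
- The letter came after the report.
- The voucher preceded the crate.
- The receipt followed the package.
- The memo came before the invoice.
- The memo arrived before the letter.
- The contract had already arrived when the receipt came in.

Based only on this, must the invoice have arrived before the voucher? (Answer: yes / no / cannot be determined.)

Tracing the constraints gives the voucher → the crate → the receipt → the invoice, so the voucher must come before the invoice.
That means the invoice cannot be before the voucher.

no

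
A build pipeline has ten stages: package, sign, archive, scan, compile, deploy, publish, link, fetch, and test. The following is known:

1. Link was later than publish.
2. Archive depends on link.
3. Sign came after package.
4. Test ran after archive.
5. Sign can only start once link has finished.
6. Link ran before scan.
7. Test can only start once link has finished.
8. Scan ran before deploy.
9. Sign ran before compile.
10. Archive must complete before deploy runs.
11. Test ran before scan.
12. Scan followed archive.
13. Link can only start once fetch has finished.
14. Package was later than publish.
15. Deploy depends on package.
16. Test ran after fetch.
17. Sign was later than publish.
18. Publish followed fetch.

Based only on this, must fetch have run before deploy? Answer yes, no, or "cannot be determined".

yes

Chain the constraints: fetch → link → scan → deploy. Each link is directly stated, so fetch comes before deploy.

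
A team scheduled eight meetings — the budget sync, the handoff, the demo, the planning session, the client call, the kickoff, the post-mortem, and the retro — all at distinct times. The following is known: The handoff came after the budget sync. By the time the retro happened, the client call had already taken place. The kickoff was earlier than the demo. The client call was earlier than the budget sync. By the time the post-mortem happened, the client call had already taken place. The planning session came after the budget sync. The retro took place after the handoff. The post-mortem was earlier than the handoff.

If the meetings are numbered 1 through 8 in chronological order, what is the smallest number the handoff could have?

4

The budget sync, the client call, and the post-mortem must all come before the handoff — 3 forced predecessors.
Nothing else is forced ahead of the handoff, so its earliest slot is position 3 + 1 = 4.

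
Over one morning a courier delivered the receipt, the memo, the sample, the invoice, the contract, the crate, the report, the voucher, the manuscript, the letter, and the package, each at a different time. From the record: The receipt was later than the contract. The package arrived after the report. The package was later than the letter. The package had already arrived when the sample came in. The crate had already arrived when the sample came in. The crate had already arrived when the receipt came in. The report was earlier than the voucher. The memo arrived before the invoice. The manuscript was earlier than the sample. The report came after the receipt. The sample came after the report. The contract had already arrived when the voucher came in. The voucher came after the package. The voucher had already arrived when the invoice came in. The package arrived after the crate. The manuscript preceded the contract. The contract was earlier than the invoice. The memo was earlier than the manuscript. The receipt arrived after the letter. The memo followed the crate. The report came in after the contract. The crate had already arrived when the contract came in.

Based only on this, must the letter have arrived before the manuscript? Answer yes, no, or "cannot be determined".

cannot be determined

No chain of stated constraints runs from the letter to the manuscript, and none runs from the manuscript to the letter either.
So the relative order of the letter and the manuscript is not fixed by the given facts.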